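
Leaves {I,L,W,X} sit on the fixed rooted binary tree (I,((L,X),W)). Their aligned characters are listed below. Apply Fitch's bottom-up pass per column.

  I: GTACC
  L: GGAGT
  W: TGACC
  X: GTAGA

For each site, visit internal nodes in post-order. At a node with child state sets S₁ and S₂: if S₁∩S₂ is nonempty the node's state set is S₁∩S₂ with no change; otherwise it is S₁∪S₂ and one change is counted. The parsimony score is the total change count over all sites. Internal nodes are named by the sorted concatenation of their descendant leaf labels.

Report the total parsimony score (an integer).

LX@0: {G} ∩ {G} = {G} (intersection, +0)
LWX@0: {G} ∪ {T} = {G,T} (union, +1)
ILWX@0: {G} ∩ {G,T} = {G} (intersection, +0)
LX@1: {G} ∪ {T} = {G,T} (union, +1)
LWX@1: {G,T} ∩ {G} = {G} (intersection, +0)
ILWX@1: {T} ∪ {G} = {G,T} (union, +1)
LX@2: {A} ∩ {A} = {A} (intersection, +0)
LWX@2: {A} ∩ {A} = {A} (intersection, +0)
ILWX@2: {A} ∩ {A} = {A} (intersection, +0)
LX@3: {G} ∩ {G} = {G} (intersection, +0)
LWX@3: {G} ∪ {C} = {C,G} (union, +1)
ILWX@3: {C} ∩ {C,G} = {C} (intersection, +0)
LX@4: {T} ∪ {A} = {A,T} (union, +1)
LWX@4: {A,T} ∪ {C} = {A,C,T} (union, +1)
ILWX@4: {C} ∩ {A,C,T} = {C} (intersection, +0)
per-site changes: [1, 2, 0, 1, 2]; total = 6

6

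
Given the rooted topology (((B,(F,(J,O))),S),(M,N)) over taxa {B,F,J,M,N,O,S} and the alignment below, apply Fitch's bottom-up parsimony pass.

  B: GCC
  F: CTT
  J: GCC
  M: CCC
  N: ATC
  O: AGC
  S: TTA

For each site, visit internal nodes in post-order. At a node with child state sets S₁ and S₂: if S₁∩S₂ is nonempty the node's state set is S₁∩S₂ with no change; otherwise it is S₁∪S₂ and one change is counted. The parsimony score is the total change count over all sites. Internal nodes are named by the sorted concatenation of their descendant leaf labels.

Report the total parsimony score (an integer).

[col 0] JO: children J:{G}, O:{A} ∪→ {A,G}; cost 1
[col 0] FJO: children F:{C}, JO:{A,G} ∪→ {A,C,G}; cost 1
[col 0] BFJO: children B:{G}, FJO:{A,C,G} ∩→ {G}; cost 0
[col 0] BFJOS: children BFJO:{G}, S:{T} ∪→ {G,T}; cost 1
[col 0] MN: children M:{C}, N:{A} ∪→ {A,C}; cost 1
[col 0] BFJMNOS: children BFJOS:{G,T}, MN:{A,C} ∪→ {A,C,G,T}; cost 1
[col 1] JO: children J:{C}, O:{G} ∪→ {C,G}; cost 1
[col 1] FJO: children F:{T}, JO:{C,G} ∪→ {C,G,T}; cost 1
[col 1] BFJO: children B:{C}, FJO:{C,G,T} ∩→ {C}; cost 0
[col 1] BFJOS: children BFJO:{C}, S:{T} ∪→ {C,T}; cost 1
[col 1] MN: children M:{C}, N:{T} ∪→ {C,T}; cost 1
[col 1] BFJMNOS: children BFJOS:{C,T}, MN:{C,T} ∩→ {C,T}; cost 0
[col 2] JO: children J:{C}, O:{C} ∩→ {C}; cost 0
[col 2] FJO: children F:{T}, JO:{C} ∪→ {C,T}; cost 1
[col 2] BFJO: children B:{C}, FJO:{C,T} ∩→ {C}; cost 0
[col 2] BFJOS: children BFJO:{C}, S:{A} ∪→ {A,C}; cost 1
[col 2] MN: children M:{C}, N:{C} ∩→ {C}; cost 0
[col 2] BFJMNOS: children BFJOS:{A,C}, MN:{C} ∩→ {C}; cost 0
per-site changes: [5, 4, 2]; total = 11

11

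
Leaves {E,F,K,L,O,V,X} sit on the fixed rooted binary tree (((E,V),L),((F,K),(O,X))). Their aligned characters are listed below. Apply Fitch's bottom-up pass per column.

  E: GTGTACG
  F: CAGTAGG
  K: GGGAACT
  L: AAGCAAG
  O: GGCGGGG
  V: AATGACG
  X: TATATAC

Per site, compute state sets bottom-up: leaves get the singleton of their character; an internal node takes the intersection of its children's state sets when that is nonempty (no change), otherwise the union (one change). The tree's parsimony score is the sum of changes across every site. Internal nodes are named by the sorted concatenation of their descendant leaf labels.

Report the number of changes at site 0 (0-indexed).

site 0, node EV: E={G} ∪ V={A} → {A,G} (+1)
site 0, node ELV: EV={A,G} ∩ L={A} → {A} (+0)
site 0, node FK: F={C} ∪ K={G} → {C,G} (+1)
site 0, node OX: O={G} ∪ X={T} → {G,T} (+1)
site 0, node FKOX: FK={C,G} ∩ OX={G,T} → {G} (+0)
site 0, node EFKLOVX: ELV={A} ∪ FKOX={G} → {A,G} (+1)
site 1, node EV: E={T} ∪ V={A} → {A,T} (+1)
site 1, node ELV: EV={A,T} ∩ L={A} → {A} (+0)
site 1, node FK: F={A} ∪ K={G} → {A,G} (+1)
site 1, node OX: O={G} ∪ X={A} → {A,G} (+1)
site 1, node FKOX: FK={A,G} ∩ OX={A,G} → {A,G} (+0)
site 1, node EFKLOVX: ELV={A} ∩ FKOX={A,G} → {A} (+0)
site 2, node EV: E={G} ∪ V={T} → {G,T} (+1)
site 2, node ELV: EV={G,T} ∩ L={G} → {G} (+0)
site 2, node FK: F={G} ∩ K={G} → {G} (+0)
site 2, node OX: O={C} ∪ X={T} → {C,T} (+1)
site 2, node FKOX: FK={G} ∪ OX={C,T} → {C,G,T} (+1)
site 2, node EFKLOVX: ELV={G} ∩ FKOX={C,G,T} → {G} (+0)
site 3, node EV: E={T} ∪ V={G} → {G,T} (+1)
site 3, node ELV: EV={G,T} ∪ L={C} → {C,G,T} (+1)
site 3, node FK: F={T} ∪ K={A} → {A,T} (+1)
site 3, node OX: O={G} ∪ X={A} → {A,G} (+1)
site 3, node FKOX: FK={A,T} ∩ OX={A,G} → {A} (+0)
site 3, node EFKLOVX: ELV={C,G,T} ∪ FKOX={A} → {A,C,G,T} (+1)
site 4, node EV: E={A} ∩ V={A} → {A} (+0)
site 4, node ELV: EV={A} ∩ L={A} → {A} (+0)
site 4, node FK: F={A} ∩ K={A} → {A} (+0)
site 4, node OX: O={G} ∪ X={T} → {G,T} (+1)
site 4, node FKOX: FK={A} ∪ OX={G,T} → {A,G,T} (+1)
site 4, node EFKLOVX: ELV={A} ∩ FKOX={A,G,T} → {A} (+0)
site 5, node EV: E={C} ∩ V={C} → {C} (+0)
site 5, node ELV: EV={C} ∪ L={A} → {A,C} (+1)
site 5, node FK: F={G} ∪ K={C} → {C,G} (+1)
site 5, node OX: O={G} ∪ X={A} → {A,G} (+1)
site 5, node FKOX: FK={C,G} ∩ OX={A,G} → {G} (+0)
site 5, node EFKLOVX: ELV={A,C} ∪ FKOX={G} → {A,C,G} (+1)
site 6, node EV: E={G} ∩ V={G} → {G} (+0)
site 6, node ELV: EV={G} ∩ L={G} → {G} (+0)
site 6, node FK: F={G} ∪ K={T} → {G,T} (+1)
site 6, node OX: O={G} ∪ X={C} → {C,G} (+1)
site 6, node FKOX: FK={G,T} ∩ OX={C,G} → {G} (+0)
site 6, node EFKLOVX: ELV={G} ∩ FKOX={G} → {G} (+0)
per-site changes: [4, 3, 3, 5, 2, 4, 2]; total = 23

4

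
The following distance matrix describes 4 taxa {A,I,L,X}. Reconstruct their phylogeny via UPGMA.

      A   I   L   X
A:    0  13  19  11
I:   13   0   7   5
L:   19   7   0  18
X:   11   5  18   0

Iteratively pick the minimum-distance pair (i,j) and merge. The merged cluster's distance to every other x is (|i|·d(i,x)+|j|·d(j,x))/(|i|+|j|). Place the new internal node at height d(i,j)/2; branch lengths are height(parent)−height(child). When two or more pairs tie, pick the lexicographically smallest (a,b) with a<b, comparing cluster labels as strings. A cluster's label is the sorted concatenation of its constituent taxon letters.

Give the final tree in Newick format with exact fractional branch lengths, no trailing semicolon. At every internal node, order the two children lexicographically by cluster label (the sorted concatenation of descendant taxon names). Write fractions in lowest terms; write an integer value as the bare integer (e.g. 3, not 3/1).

((A:6,(I:5/2,X:5/2):7/2):4/3,L:22/3)

step 1: merge (I,X) at d=5; branch lengths I→5/2, X→5/2; new cluster IX
  updated: d(A,IX)=12, d(IX,L)=25/2
step 2: merge (A,IX) at d=12; branch lengths A→6, IX→7/2; new cluster AIX
  updated: d(AIX,L)=44/3
step 3: merge (AIX,L) at d=44/3; branch lengths AIX→4/3, L→22/3; new cluster AILX
final tree: ((A:6,(I:5/2,X:5/2):7/2):4/3,L:22/3)
total length: 139/6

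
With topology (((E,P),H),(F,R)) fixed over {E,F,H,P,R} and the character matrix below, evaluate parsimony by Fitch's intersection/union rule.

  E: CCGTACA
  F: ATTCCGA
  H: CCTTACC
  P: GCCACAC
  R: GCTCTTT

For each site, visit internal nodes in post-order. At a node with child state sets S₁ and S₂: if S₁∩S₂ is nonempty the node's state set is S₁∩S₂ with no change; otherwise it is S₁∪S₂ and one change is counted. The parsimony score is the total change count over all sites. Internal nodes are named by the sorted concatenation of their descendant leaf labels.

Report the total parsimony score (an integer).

EP@0: {C} ∪ {G} = {C,G} (union, +1)
EHP@0: {C,G} ∩ {C} = {C} (intersection, +0)
FR@0: {A} ∪ {G} = {A,G} (union, +1)
EFHPR@0: {C} ∪ {A,G} = {A,C,G} (union, +1)
EP@1: {C} ∩ {C} = {C} (intersection, +0)
EHP@1: {C} ∩ {C} = {C} (intersection, +0)
FR@1: {T} ∪ {C} = {C,T} (union, +1)
EFHPR@1: {C} ∩ {C,T} = {C} (intersection, +0)
EP@2: {G} ∪ {C} = {C,G} (union, +1)
EHP@2: {C,G} ∪ {T} = {C,G,T} (union, +1)
FR@2: {T} ∩ {T} = {T} (intersection, +0)
EFHPR@2: {C,G,T} ∩ {T} = {T} (intersection, +0)
EP@3: {T} ∪ {A} = {A,T} (union, +1)
EHP@3: {A,T} ∩ {T} = {T} (intersection, +0)
FR@3: {C} ∩ {C} = {C} (intersection, +0)
EFHPR@3: {T} ∪ {C} = {C,T} (union, +1)
EP@4: {A} ∪ {C} = {A,C} (union, +1)
EHP@4: {A,C} ∩ {A} = {A} (intersection, +0)
FR@4: {C} ∪ {T} = {C,T} (union, +1)
EFHPR@4: {A} ∪ {C,T} = {A,C,T} (union, +1)
EP@5: {C} ∪ {A} = {A,C} (union, +1)
EHP@5: {A,C} ∩ {C} = {C} (intersection, +0)
FR@5: {G} ∪ {T} = {G,T} (union, +1)
EFHPR@5: {C} ∪ {G,T} = {C,G,T} (union, +1)
EP@6: {A} ∪ {C} = {A,C} (union, +1)
EHP@6: {A,C} ∩ {C} = {C} (intersection, +0)
FR@6: {A} ∪ {T} = {A,T} (union, +1)
EFHPR@6: {C} ∪ {A,T} = {A,C,T} (union, +1)
per-site changes: [3, 1, 2, 2, 3, 3, 3]; total = 17

17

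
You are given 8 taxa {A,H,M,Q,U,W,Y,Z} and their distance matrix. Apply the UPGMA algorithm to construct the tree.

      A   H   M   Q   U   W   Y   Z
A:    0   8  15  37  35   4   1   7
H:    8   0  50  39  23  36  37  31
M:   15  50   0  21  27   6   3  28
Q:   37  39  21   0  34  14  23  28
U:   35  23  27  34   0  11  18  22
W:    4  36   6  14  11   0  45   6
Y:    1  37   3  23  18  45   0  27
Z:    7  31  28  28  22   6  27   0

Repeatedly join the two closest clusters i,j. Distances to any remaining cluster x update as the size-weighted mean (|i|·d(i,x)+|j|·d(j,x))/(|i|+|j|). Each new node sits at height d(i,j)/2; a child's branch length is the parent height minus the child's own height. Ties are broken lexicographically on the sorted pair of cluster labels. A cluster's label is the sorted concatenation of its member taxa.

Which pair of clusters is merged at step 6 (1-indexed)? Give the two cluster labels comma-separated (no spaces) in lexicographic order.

AMUWYZ,Q

1. join A+Y (d=1) ⇒ AY; edges |A|=1/2, |Y|=1/2
  updated: d(AY,H)=45/2, d(AY,M)=9, d(AY,Q)=30, d(AY,U)=53/2, d(AY,W)=49/2, d(AY,Z)=17
2. join M+W (d=6) ⇒ MW; edges |M|=3, |W|=3
  updated: d(AY,MW)=67/4, d(H,MW)=43, d(MW,Q)=35/2, d(MW,U)=19, d(MW,Z)=17
3. join AY+MW (d=67/4) ⇒ AMWY; edges |AY|=63/8, |MW|=43/8
  updated: d(AMWY,H)=131/4, d(AMWY,Q)=95/4, d(AMWY,U)=91/4, d(AMWY,Z)=17
4. join AMWY+Z (d=17) ⇒ AMWYZ; edges |AMWY|=1/8, |Z|=17/2
  updated: d(AMWYZ,H)=162/5, d(AMWYZ,Q)=123/5, d(AMWYZ,U)=113/5
5. join AMWYZ+U (d=113/5) ⇒ AMUWYZ; edges |AMWYZ|=14/5, |U|=113/10
  updated: d(AMUWYZ,H)=185/6, d(AMUWYZ,Q)=157/6
6. join AMUWYZ+Q (d=157/6) ⇒ AMQUWYZ; edges |AMUWYZ|=107/60, |Q|=157/12
  updated: d(AMQUWYZ,H)=32
7. join AMQUWYZ+H (d=32) ⇒ AHMQUWYZ; edges |AMQUWYZ|=35/12, |H|=16
final tree: ((((((A:1/2,Y:1/2):63/8,(M:3,W:3):43/8):1/8,Z:17/2):14/5,U:113/10):107/60,Q:157/12):35/12,H:16)
total length: 9211/120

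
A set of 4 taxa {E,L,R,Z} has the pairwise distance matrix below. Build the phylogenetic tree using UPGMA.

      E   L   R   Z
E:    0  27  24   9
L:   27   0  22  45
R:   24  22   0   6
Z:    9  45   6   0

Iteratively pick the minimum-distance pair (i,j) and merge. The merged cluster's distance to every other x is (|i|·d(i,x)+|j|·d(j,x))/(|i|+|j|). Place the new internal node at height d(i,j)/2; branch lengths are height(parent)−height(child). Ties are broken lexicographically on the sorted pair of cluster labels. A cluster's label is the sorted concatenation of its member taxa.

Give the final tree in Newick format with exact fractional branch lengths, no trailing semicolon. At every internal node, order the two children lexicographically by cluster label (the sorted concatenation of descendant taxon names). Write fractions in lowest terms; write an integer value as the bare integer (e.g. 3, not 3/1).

iteration 1: select R,Z (d=6); attach at lengths (3, 3); label the merged cluster RZ
  updated: d(E,RZ)=33/2, d(L,RZ)=67/2
iteration 2: select E,RZ (d=33/2); attach at lengths (33/4, 21/4); label the merged cluster ERZ
  updated: d(ERZ,L)=94/3
iteration 3: select ERZ,L (d=94/3); attach at lengths (89/12, 47/3); label the merged cluster ELRZ
final tree: ((E:33/4,(R:3,Z:3):21/4):89/12,L:47/3)
total length: 511/12

((E:33/4,(R:3,Z:3):21/4):89/12,L:47/3)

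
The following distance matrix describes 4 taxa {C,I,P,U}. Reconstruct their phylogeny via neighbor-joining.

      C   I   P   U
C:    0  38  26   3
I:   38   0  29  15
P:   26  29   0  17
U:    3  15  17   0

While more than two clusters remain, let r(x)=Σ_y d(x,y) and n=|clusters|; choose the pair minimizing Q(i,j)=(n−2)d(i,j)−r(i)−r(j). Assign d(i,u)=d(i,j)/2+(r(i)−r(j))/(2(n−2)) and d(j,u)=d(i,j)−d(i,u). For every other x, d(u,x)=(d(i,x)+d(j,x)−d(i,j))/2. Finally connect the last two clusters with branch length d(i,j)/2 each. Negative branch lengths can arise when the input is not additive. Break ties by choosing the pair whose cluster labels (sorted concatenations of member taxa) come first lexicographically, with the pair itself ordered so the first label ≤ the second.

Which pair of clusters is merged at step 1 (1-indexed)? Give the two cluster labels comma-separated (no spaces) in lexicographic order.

C,U

iteration 1: select C,U (d=3, Q=-96); attach at lengths (19/2, -13/2); label the merged cluster CU
  updated: d(CU,I)=25, d(CU,P)=20
iteration 2: select CU,I (d=25, Q=-74); attach at lengths (8, 17); label the merged cluster CIU
  updated: d(CIU,P)=12
iteration 3: select CIU,P (d=12); attach at lengths (6, 6); label the merged cluster CIPU
final tree: (((C:19/2,U:-13/2):8,I:17):6,P:6)
total length: 40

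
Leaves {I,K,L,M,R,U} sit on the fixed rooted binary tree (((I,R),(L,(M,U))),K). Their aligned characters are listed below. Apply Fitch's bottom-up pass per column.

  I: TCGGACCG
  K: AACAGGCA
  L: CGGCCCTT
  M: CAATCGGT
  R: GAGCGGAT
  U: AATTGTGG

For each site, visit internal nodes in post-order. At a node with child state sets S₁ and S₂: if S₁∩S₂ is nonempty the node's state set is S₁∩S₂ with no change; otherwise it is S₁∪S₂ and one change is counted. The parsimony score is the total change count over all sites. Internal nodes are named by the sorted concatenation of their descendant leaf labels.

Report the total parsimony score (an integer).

site 0, node IR: I={T} ∪ R={G} → {G,T} (+1)
site 0, node MU: M={C} ∪ U={A} → {A,C} (+1)
site 0, node LMU: L={C} ∩ MU={A,C} → {C} (+0)
site 0, node ILMRU: IR={G,T} ∪ LMU={C} → {C,G,T} (+1)
site 0, node IKLMRU: ILMRU={C,G,T} ∪ K={A} → {A,C,G,T} (+1)
site 1, node IR: I={C} ∪ R={A} → {A,C} (+1)
site 1, node MU: M={A} ∩ U={A} → {A} (+0)
site 1, node LMU: L={G} ∪ MU={A} → {A,G} (+1)
site 1, node ILMRU: IR={A,C} ∩ LMU={A,G} → {A} (+0)
site 1, node IKLMRU: ILMRU={A} ∩ K={A} → {A} (+0)
site 2, node IR: I={G} ∩ R={G} → {G} (+0)
site 2, node MU: M={A} ∪ U={T} → {A,T} (+1)
site 2, node LMU: L={G} ∪ MU={A,T} → {A,G,T} (+1)
site 2, node ILMRU: IR={G} ∩ LMU={A,G,T} → {G} (+0)
site 2, node IKLMRU: ILMRU={G} ∪ K={C} → {C,G} (+1)
site 3, node IR: I={G} ∪ R={C} → {C,G} (+1)
site 3, node MU: M={T} ∩ U={T} → {T} (+0)
site 3, node LMU: L={C} ∪ MU={T} → {C,T} (+1)
site 3, node ILMRU: IR={C,G} ∩ LMU={C,T} → {C} (+0)
site 3, node IKLMRU: ILMRU={C} ∪ K={A} → {A,C} (+1)
site 4, node IR: I={A} ∪ R={G} → {A,G} (+1)
site 4, node MU: M={C} ∪ U={G} → {C,G} (+1)
site 4, node LMU: L={C} ∩ MU={C,G} → {C} (+0)
site 4, node ILMRU: IR={A,G} ∪ LMU={C} → {A,C,G} (+1)
site 4, node IKLMRU: ILMRU={A,C,G} ∩ K={G} → {G} (+0)
site 5, node IR: I={C} ∪ R={G} → {C,G} (+1)
site 5, node MU: M={G} ∪ U={T} → {G,T} (+1)
site 5, node LMU: L={C} ∪ MU={G,T} → {C,G,T} (+1)
site 5, node ILMRU: IR={C,G} ∩ LMU={C,G,T} → {C,G} (+0)
site 5, node IKLMRU: ILMRU={C,G} ∩ K={G} → {G} (+0)
site 6, node IR: I={C} ∪ R={A} → {A,C} (+1)
site 6, node MU: M={G} ∩ U={G} → {G} (+0)
site 6, node LMU: L={T} ∪ MU={G} → {G,T} (+1)
site 6, node ILMRU: IR={A,C} ∪ LMU={G,T} → {A,C,G,T} (+1)
site 6, node IKLMRU: ILMRU={A,C,G,T} ∩ K={C} → {C} (+0)
site 7, node IR: I={G} ∪ R={T} → {G,T} (+1)
site 7, node MU: M={T} ∪ U={G} → {G,T} (+1)
site 7, node LMU: L={T} ∩ MU={G,T} → {T} (+0)
site 7, node ILMRU: IR={G,T} ∩ LMU={T} → {T} (+0)
site 7, node IKLMRU: ILMRU={T} ∪ K={A} → {A,T} (+1)
per-site changes: [4, 2, 3, 3, 3, 3, 3, 3]; total = 24

24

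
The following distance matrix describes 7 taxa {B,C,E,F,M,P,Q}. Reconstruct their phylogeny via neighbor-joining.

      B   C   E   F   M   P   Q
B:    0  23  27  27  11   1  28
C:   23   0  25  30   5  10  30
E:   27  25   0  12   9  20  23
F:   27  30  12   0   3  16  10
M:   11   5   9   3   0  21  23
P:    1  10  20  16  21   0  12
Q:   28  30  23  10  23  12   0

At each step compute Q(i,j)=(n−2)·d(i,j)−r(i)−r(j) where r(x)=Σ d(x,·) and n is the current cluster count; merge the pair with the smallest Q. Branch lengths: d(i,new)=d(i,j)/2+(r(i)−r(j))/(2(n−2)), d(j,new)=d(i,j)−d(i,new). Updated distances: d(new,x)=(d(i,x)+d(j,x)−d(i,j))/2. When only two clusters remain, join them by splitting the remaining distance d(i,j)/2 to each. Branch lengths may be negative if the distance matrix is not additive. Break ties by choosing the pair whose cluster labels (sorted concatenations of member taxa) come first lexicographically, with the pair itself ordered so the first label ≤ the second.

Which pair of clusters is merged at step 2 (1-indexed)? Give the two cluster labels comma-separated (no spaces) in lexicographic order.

iteration 1: select B,P (d=1, Q=-192); attach at lengths (21/5, -16/5); label the merged cluster BP
  updated: d(BP,C)=16, d(BP,E)=23, d(BP,F)=21, d(BP,M)=31/2, d(BP,Q)=39/2
iteration 2: select C,M (d=5, Q=-283/2); attach at lengths (141/16, -61/16); label the merged cluster CM
  updated: d(BP,CM)=53/4, d(CM,E)=29/2, d(CM,F)=14, d(CM,Q)=24
iteration 3: select F,Q (d=10, Q=-207/2); attach at lengths (7/4, 33/4); label the merged cluster FQ
  updated: d(BP,FQ)=61/4, d(CM,FQ)=14, d(E,FQ)=25/2
iteration 4: select BP,CM (d=53/4, Q=-267/4); attach at lengths (145/16, 67/16); label the merged cluster BCMP
  updated: d(BCMP,E)=97/8, d(BCMP,FQ)=8
iteration 5: select BCMP,E (d=97/8, Q=-261/8); attach at lengths (61/16, 133/16); label the merged cluster BCEMP
  updated: d(BCEMP,FQ)=67/16
iteration 6: select BCEMP,FQ (d=67/16); attach at lengths (67/32, 67/32); label the merged cluster BCEFMPQ
final tree: ((((B:21/5,P:-16/5):145/16,(C:141/16,M:-61/16):67/16):61/16,E:133/16):67/32,(F:7/4,Q:33/4):67/32)
total length: 729/16

C,M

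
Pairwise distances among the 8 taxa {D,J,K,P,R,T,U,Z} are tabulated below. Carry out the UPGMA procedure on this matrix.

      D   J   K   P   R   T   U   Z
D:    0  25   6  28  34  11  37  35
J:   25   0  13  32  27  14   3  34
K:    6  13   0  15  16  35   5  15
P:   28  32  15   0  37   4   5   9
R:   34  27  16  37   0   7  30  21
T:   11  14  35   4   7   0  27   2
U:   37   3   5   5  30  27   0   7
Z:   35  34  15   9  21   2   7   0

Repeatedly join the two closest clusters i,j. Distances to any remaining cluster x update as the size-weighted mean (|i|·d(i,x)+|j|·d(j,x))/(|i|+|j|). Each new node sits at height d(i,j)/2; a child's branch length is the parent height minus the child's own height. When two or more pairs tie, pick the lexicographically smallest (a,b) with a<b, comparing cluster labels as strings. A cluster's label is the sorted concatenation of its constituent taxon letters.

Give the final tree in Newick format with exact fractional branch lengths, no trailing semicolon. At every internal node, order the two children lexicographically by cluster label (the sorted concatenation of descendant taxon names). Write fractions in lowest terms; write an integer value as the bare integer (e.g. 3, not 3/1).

1. join T+Z (d=2) ⇒ TZ; edges |T|=1, |Z|=1
  updated: d(D,TZ)=23, d(J,TZ)=24, d(K,TZ)=25, d(P,TZ)=13/2, d(R,TZ)=14, d(TZ,U)=17
2. join J+U (d=3) ⇒ JU; edges |J|=3/2, |U|=3/2
  updated: d(D,JU)=31, d(JU,K)=9, d(JU,P)=37/2, d(JU,R)=57/2, d(JU,TZ)=41/2
3. join D+K (d=6) ⇒ DK; edges |D|=3, |K|=3
  updated: d(DK,JU)=20, d(DK,P)=43/2, d(DK,R)=25, d(DK,TZ)=24
4. join P+TZ (d=13/2) ⇒ PTZ; edges |P|=13/4, |TZ|=9/4
  updated: d(DK,PTZ)=139/6, d(JU,PTZ)=119/6, d(PTZ,R)=65/3
5. join JU+PTZ (d=119/6) ⇒ JPTUZ; edges |JU|=101/12, |PTZ|=20/3
  updated: d(DK,JPTUZ)=219/10, d(JPTUZ,R)=122/5
6. join DK+JPTUZ (d=219/10) ⇒ DJKPTUZ; edges |DK|=159/20, |JPTUZ|=31/30
  updated: d(DJKPTUZ,R)=172/7
7. join DJKPTUZ+R (d=172/7) ⇒ DJKPRTUZ; edges |DJKPTUZ|=187/140, |R|=86/7
final tree: (((D:3,K:3):159/20,((J:3/2,U:3/2):101/12,(P:13/4,(T:1,Z:1):9/4):20/3):31/30):187/140,R:86/7)
total length: 22759/420

(((D:3,K:3):159/20,((J:3/2,U:3/2):101/12,(P:13/4,(T:1,Z:1):9/4):20/3):31/30):187/140,R:86/7)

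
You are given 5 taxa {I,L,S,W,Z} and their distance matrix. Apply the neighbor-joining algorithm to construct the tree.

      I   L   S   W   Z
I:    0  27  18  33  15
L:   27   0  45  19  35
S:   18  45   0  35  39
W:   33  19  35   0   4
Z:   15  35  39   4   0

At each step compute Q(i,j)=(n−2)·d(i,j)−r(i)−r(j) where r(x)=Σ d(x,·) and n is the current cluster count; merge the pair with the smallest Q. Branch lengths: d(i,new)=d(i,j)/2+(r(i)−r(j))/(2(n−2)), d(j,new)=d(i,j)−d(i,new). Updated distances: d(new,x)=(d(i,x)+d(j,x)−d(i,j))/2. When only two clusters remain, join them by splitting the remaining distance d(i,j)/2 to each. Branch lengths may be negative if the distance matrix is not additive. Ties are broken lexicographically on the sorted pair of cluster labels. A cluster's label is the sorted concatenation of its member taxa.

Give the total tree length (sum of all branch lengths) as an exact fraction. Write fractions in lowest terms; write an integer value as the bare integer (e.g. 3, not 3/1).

step 1: merge (I,S) at d=18, Q=-176; branch lengths I→5/3, S→49/3; new cluster IS
  updated: d(IS,L)=27, d(IS,W)=25, d(IS,Z)=18
step 2: merge (IS,L) at d=27, Q=-97; branch lengths IS→43/4, L→65/4; new cluster ILS
  updated: d(ILS,W)=17/2, d(ILS,Z)=13
step 3: merge (ILS,W) at d=17/2, Q=-51/2; branch lengths ILS→35/4, W→-1/4; new cluster ILSW
  updated: d(ILSW,Z)=17/4
step 4: merge (ILSW,Z) at d=17/4; branch lengths ILSW→17/8, Z→17/8; new cluster ILSWZ
final tree: ((((I:5/3,S:49/3):43/4,L:65/4):35/4,W:-1/4):17/8,Z:17/8)
total length: 231/4

231/4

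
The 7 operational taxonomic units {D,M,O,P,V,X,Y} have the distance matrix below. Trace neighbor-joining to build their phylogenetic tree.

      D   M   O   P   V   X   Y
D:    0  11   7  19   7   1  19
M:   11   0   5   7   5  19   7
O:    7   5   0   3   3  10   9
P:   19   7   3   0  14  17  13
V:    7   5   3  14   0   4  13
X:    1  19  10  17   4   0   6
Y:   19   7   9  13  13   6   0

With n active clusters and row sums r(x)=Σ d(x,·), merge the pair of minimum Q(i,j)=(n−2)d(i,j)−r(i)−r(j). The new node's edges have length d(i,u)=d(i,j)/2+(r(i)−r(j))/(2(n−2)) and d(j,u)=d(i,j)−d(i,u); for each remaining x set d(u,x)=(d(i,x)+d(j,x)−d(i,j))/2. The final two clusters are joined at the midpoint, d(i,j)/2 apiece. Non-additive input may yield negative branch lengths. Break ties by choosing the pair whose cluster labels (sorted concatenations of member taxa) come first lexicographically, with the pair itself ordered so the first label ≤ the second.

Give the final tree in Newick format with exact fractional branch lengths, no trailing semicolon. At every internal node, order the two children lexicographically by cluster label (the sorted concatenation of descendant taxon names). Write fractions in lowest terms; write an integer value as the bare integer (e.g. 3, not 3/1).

1. join D+X (d=1, Q=-116) ⇒ DX; edges |D|=6/5, |X|=-1/5
  updated: d(DX,M)=29/2, d(DX,O)=8, d(DX,P)=35/2, d(DX,V)=5, d(DX,Y)=12
2. join DX+V (d=5, Q=-77) ⇒ DVX; edges |DX|=37/8, |V|=3/8
  updated: d(DVX,M)=29/4, d(DVX,O)=3, d(DVX,P)=53/4, d(DVX,Y)=10
3. join O+P (d=3, Q=-189/4) ⇒ OP; edges |O|=-29/24, |P|=101/24
  updated: d(DVX,OP)=53/8, d(M,OP)=9/2, d(OP,Y)=19/2
4. join DVX+OP (d=53/8, Q=-125/4) ⇒ DOPVX; edges |DVX|=33/8, |OP|=5/2
  updated: d(DOPVX,M)=41/16, d(DOPVX,Y)=103/16
5. join DOPVX+M (d=41/16, Q=-16) ⇒ DMOPVX; edges |DOPVX|=1, |M|=25/16
  updated: d(DMOPVX,Y)=87/16
6. join DMOPVX+Y (d=87/16) ⇒ DMOPVXY; edges |DMOPVX|=87/32, |Y|=87/32
final tree: (((((D:6/5,X:-1/5):37/8,V:3/8):33/8,(O:-29/24,P:101/24):5/2):1,M:25/16):87/32,Y:87/32)
total length: 189/8

(((((D:6/5,X:-1/5):37/8,V:3/8):33/8,(O:-29/24,P:101/24):5/2):1,M:25/16):87/32,Y:87/32)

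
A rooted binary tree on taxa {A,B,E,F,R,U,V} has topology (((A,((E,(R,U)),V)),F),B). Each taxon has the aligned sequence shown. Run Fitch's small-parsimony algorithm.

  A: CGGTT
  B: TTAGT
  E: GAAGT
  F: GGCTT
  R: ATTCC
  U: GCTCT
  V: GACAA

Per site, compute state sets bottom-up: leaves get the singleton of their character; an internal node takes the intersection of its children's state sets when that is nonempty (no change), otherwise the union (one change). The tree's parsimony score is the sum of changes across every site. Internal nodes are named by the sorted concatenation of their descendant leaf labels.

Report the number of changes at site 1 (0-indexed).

RU@0: {A} ∪ {G} = {A,G} (union, +1)
ERU@0: {G} ∩ {A,G} = {G} (intersection, +0)
ERUV@0: {G} ∩ {G} = {G} (intersection, +0)
AERUV@0: {C} ∪ {G} = {C,G} (union, +1)
AEFRUV@0: {C,G} ∩ {G} = {G} (intersection, +0)
ABEFRUV@0: {G} ∪ {T} = {G,T} (union, +1)
RU@1: {T} ∪ {C} = {C,T} (union, +1)
ERU@1: {A} ∪ {C,T} = {A,C,T} (union, +1)
ERUV@1: {A,C,T} ∩ {A} = {A} (intersection, +0)
AERUV@1: {G} ∪ {A} = {A,G} (union, +1)
AEFRUV@1: {A,G} ∩ {G} = {G} (intersection, +0)
ABEFRUV@1: {G} ∪ {T} = {G,T} (union, +1)
RU@2: {T} ∩ {T} = {T} (intersection, +0)
ERU@2: {A} ∪ {T} = {A,T} (union, +1)
ERUV@2: {A,T} ∪ {C} = {A,C,T} (union, +1)
AERUV@2: {G} ∪ {A,C,T} = {A,C,G,T} (union, +1)
AEFRUV@2: {A,C,G,T} ∩ {C} = {C} (intersection, +0)
ABEFRUV@2: {C} ∪ {A} = {A,C} (union, +1)
RU@3: {C} ∩ {C} = {C} (intersection, +0)
ERU@3: {G} ∪ {C} = {C,G} (union, +1)
ERUV@3: {C,G} ∪ {A} = {A,C,G} (union, +1)
AERUV@3: {T} ∪ {A,C,G} = {A,C,G,T} (union, +1)
AEFRUV@3: {A,C,G,T} ∩ {T} = {T} (intersection, +0)
ABEFRUV@3: {T} ∪ {G} = {G,T} (union, +1)
RU@4: {C} ∪ {T} = {C,T} (union, +1)
ERU@4: {T} ∩ {C,T} = {T} (intersection, +0)
ERUV@4: {T} ∪ {A} = {A,T} (union, +1)
AERUV@4: {T} ∩ {A,T} = {T} (intersection, +0)
AEFRUV@4: {T} ∩ {T} = {T} (intersection, +0)
ABEFRUV@4: {T} ∩ {T} = {T} (intersection, +0)
per-site changes: [3, 4, 4, 4, 2]; total = 17

4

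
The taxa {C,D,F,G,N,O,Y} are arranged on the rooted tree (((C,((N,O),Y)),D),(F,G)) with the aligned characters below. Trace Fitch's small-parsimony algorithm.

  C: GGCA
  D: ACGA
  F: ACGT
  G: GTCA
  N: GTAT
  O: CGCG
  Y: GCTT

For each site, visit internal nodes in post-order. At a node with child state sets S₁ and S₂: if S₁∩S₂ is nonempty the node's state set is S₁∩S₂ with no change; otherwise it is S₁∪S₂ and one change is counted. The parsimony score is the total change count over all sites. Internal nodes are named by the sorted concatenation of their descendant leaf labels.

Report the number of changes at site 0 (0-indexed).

site 0, node NO: N={G} ∪ O={C} → {C,G} (+1)
site 0, node NOY: NO={C,G} ∩ Y={G} → {G} (+0)
site 0, node CNOY: C={G} ∩ NOY={G} → {G} (+0)
site 0, node CDNOY: CNOY={G} ∪ D={A} → {A,G} (+1)
site 0, node FG: F={A} ∪ G={G} → {A,G} (+1)
site 0, node CDFGNOY: CDNOY={A,G} ∩ FG={A,G} → {A,G} (+0)
site 1, node NO: N={T} ∪ O={G} → {G,T} (+1)
site 1, node NOY: NO={G,T} ∪ Y={C} → {C,G,T} (+1)
site 1, node CNOY: C={G} ∩ NOY={C,G,T} → {G} (+0)
site 1, node CDNOY: CNOY={G} ∪ D={C} → {C,G} (+1)
site 1, node FG: F={C} ∪ G={T} → {C,T} (+1)
site 1, node CDFGNOY: CDNOY={C,G} ∩ FG={C,T} → {C} (+0)
site 2, node NO: N={A} ∪ O={C} → {A,C} (+1)
site 2, node NOY: NO={A,C} ∪ Y={T} → {A,C,T} (+1)
site 2, node CNOY: C={C} ∩ NOY={A,C,T} → {C} (+0)
site 2, node CDNOY: CNOY={C} ∪ D={G} → {C,G} (+1)
site 2, node FG: F={G} ∪ G={C} → {C,G} (+1)
site 2, node CDFGNOY: CDNOY={C,G} ∩ FG={C,G} → {C,G} (+0)
site 3, node NO: N={T} ∪ O={G} → {G,T} (+1)
site 3, node NOY: NO={G,T} ∩ Y={T} → {T} (+0)
site 3, node CNOY: C={A} ∪ NOY={T} → {A,T} (+1)
site 3, node CDNOY: CNOY={A,T} ∩ D={A} → {A} (+0)
site 3, node FG: F={T} ∪ G={A} → {A,T} (+1)
site 3, node CDFGNOY: CDNOY={A} ∩ FG={A,T} → {A} (+0)
per-site changes: [3, 4, 4, 3]; total = 14

3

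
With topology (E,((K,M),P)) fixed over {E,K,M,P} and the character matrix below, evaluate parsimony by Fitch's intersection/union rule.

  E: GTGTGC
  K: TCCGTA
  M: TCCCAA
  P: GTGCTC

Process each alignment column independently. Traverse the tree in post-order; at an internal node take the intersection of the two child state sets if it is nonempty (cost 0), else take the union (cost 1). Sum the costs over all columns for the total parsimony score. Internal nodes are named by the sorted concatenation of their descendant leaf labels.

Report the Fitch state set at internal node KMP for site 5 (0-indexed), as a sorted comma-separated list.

[col 0] KM: children K:{T}, M:{T} ∩→ {T}; cost 0
[col 0] KMP: children KM:{T}, P:{G} ∪→ {G,T}; cost 1
[col 0] EKMP: children E:{G}, KMP:{G,T} ∩→ {G}; cost 0
[col 1] KM: children K:{C}, M:{C} ∩→ {C}; cost 0
[col 1] KMP: children KM:{C}, P:{T} ∪→ {C,T}; cost 1
[col 1] EKMP: children E:{T}, KMP:{C,T} ∩→ {T}; cost 0
[col 2] KM: children K:{C}, M:{C} ∩→ {C}; cost 0
[col 2] KMP: children KM:{C}, P:{G} ∪→ {C,G}; cost 1
[col 2] EKMP: children E:{G}, KMP:{C,G} ∩→ {G}; cost 0
[col 3] KM: children K:{G}, M:{C} ∪→ {C,G}; cost 1
[col 3] KMP: children KM:{C,G}, P:{C} ∩→ {C}; cost 0
[col 3] EKMP: children E:{T}, KMP:{C} ∪→ {C,T}; cost 1
[col 4] KM: children K:{T}, M:{A} ∪→ {A,T}; cost 1
[col 4] KMP: children KM:{A,T}, P:{T} ∩→ {T}; cost 0
[col 4] EKMP: children E:{G}, KMP:{T} ∪→ {G,T}; cost 1
[col 5] KM: children K:{A}, M:{A} ∩→ {A}; cost 0
[col 5] KMP: children KM:{A}, P:{C} ∪→ {A,C}; cost 1
[col 5] EKMP: children E:{C}, KMP:{A,C} ∩→ {C}; cost 0
per-site changes: [1, 1, 1, 2, 2, 1]; total = 8

A,C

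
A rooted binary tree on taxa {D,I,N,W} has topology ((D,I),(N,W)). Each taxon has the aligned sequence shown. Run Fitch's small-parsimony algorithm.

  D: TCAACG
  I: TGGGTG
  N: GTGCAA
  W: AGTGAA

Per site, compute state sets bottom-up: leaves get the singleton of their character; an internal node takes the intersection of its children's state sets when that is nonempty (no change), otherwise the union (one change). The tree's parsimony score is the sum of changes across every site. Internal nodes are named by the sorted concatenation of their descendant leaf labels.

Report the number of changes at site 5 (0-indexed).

site 0, node DI: D={T} ∩ I={T} → {T} (+0)
site 0, node NW: N={G} ∪ W={A} → {A,G} (+1)
site 0, node DINW: DI={T} ∪ NW={A,G} → {A,G,T} (+1)
site 1, node DI: D={C} ∪ I={G} → {C,G} (+1)
site 1, node NW: N={T} ∪ W={G} → {G,T} (+1)
site 1, node DINW: DI={C,G} ∩ NW={G,T} → {G} (+0)
site 2, node DI: D={A} ∪ I={G} → {A,G} (+1)
site 2, node NW: N={G} ∪ W={T} → {G,T} (+1)
site 2, node DINW: DI={A,G} ∩ NW={G,T} → {G} (+0)
site 3, node DI: D={A} ∪ I={G} → {A,G} (+1)
site 3, node NW: N={C} ∪ W={G} → {C,G} (+1)
site 3, node DINW: DI={A,G} ∩ NW={C,G} → {G} (+0)
site 4, node DI: D={C} ∪ I={T} → {C,T} (+1)
site 4, node NW: N={A} ∩ W={A} → {A} (+0)
site 4, node DINW: DI={C,T} ∪ NW={A} → {A,C,T} (+1)
site 5, node DI: D={G} ∩ I={G} → {G} (+0)
site 5, node NW: N={A} ∩ W={A} → {A} (+0)
site 5, node DINW: DI={G} ∪ NW={A} → {A,G} (+1)
per-site changes: [2, 2, 2, 2, 2, 1]; total = 11

1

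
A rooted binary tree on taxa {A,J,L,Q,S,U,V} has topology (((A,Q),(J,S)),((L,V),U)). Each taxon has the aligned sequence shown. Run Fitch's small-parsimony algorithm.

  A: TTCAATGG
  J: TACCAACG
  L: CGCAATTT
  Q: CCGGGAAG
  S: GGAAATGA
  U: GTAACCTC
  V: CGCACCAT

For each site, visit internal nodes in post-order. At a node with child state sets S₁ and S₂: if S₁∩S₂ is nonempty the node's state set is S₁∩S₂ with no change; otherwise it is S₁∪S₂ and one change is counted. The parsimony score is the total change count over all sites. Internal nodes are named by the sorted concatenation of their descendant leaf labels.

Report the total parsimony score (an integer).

27

[col 0] AQ: children A:{T}, Q:{C} ∪→ {C,T}; cost 1
[col 0] JS: children J:{T}, S:{G} ∪→ {G,T}; cost 1
[col 0] AJQS: children AQ:{C,T}, JS:{G,T} ∩→ {T}; cost 0
[col 0] LV: children L:{C}, V:{C} ∩→ {C}; cost 0
[col 0] LUV: children LV:{C}, U:{G} ∪→ {C,G}; cost 1
[col 0] AJLQSUV: children AJQS:{T}, LUV:{C,G} ∪→ {C,G,T}; cost 1
[col 1] AQ: children A:{T}, Q:{C} ∪→ {C,T}; cost 1
[col 1] JS: children J:{A}, S:{G} ∪→ {A,G}; cost 1
[col 1] AJQS: children AQ:{C,T}, JS:{A,G} ∪→ {A,C,G,T}; cost 1
[col 1] LV: children L:{G}, V:{G} ∩→ {G}; cost 0
[col 1] LUV: children LV:{G}, U:{T} ∪→ {G,T}; cost 1
[col 1] AJLQSUV: children AJQS:{A,C,G,T}, LUV:{G,T} ∩→ {G,T}; cost 0
[col 2] AQ: children A:{C}, Q:{G} ∪→ {C,G}; cost 1
[col 2] JS: children J:{C}, S:{A} ∪→ {A,C}; cost 1
[col 2] AJQS: children AQ:{C,G}, JS:{A,C} ∩→ {C}; cost 0
[col 2] LV: children L:{C}, V:{C} ∩→ {C}; cost 0
[col 2] LUV: children LV:{C}, U:{A} ∪→ {A,C}; cost 1
[col 2] AJLQSUV: children AJQS:{C}, LUV:{A,C} ∩→ {C}; cost 0
[col 3] AQ: children A:{A}, Q:{G} ∪→ {A,G}; cost 1
[col 3] JS: children J:{C}, S:{A} ∪→ {A,C}; cost 1
[col 3] AJQS: children AQ:{A,G}, JS:{A,C} ∩→ {A}; cost 0
[col 3] LV: children L:{A}, V:{A} ∩→ {A}; cost 0
[col 3] LUV: children LV:{A}, U:{A} ∩→ {A}; cost 0
[col 3] AJLQSUV: children AJQS:{A}, LUV:{A} ∩→ {A}; cost 0
[col 4] AQ: children A:{A}, Q:{G} ∪→ {A,G}; cost 1
[col 4] JS: children J:{A}, S:{A} ∩→ {A}; cost 0
[col 4] AJQS: children AQ:{A,G}, JS:{A} ∩→ {A}; cost 0
[col 4] LV: children L:{A}, V:{C} ∪→ {A,C}; cost 1
[col 4] LUV: children LV:{A,C}, U:{C} ∩→ {C}; cost 0
[col 4] AJLQSUV: children AJQS:{A}, LUV:{C} ∪→ {A,C}; cost 1
[col 5] AQ: children A:{T}, Q:{A} ∪→ {A,T}; cost 1
[col 5] JS: children J:{A}, S:{T} ∪→ {A,T}; cost 1
[col 5] AJQS: children AQ:{A,T}, JS:{A,T} ∩→ {A,T}; cost 0
[col 5] LV: children L:{T}, V:{C} ∪→ {C,T}; cost 1
[col 5] LUV: children LV:{C,T}, U:{C} ∩→ {C}; cost 0
[col 5] AJLQSUV: children AJQS:{A,T}, LUV:{C} ∪→ {A,C,T}; cost 1
[col 6] AQ: children A:{G}, Q:{A} ∪→ {A,G}; cost 1
[col 6] JS: children J:{C}, S:{G} ∪→ {C,G}; cost 1
[col 6] AJQS: children AQ:{A,G}, JS:{C,G} ∩→ {G}; cost 0
[col 6] LV: children L:{T}, V:{A} ∪→ {A,T}; cost 1
[col 6] LUV: children LV:{A,T}, U:{T} ∩→ {T}; cost 0
[col 6] AJLQSUV: children AJQS:{G}, LUV:{T} ∪→ {G,T}; cost 1
[col 7] AQ: children A:{G}, Q:{G} ∩→ {G}; cost 0
[col 7] JS: children J:{G}, S:{A} ∪→ {A,G}; cost 1
[col 7] AJQS: children AQ:{G}, JS:{A,G} ∩→ {G}; cost 0
[col 7] LV: children L:{T}, V:{T} ∩→ {T}; cost 0
[col 7] LUV: children LV:{T}, U:{C} ∪→ {C,T}; cost 1
[col 7] AJLQSUV: children AJQS:{G}, LUV:{C,T} ∪→ {C,G,T}; cost 1
per-site changes: [4, 4, 3, 2, 3, 4, 4, 3]; total = 27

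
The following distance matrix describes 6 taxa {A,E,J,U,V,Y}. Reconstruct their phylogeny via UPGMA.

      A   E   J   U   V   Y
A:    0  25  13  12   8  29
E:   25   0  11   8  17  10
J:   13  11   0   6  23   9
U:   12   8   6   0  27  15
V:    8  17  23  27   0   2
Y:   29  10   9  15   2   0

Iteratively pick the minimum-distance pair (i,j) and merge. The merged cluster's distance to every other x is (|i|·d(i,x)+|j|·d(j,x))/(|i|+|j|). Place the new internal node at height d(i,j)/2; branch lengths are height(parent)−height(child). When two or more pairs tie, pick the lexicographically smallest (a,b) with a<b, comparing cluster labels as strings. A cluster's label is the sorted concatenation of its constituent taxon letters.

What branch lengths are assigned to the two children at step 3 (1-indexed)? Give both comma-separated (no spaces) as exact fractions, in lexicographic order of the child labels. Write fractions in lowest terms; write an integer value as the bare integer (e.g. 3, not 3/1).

iteration 1: select V,Y (d=2); attach at lengths (1, 1); label the merged cluster VY
  updated: d(A,VY)=37/2, d(E,VY)=27/2, d(J,VY)=16, d(U,VY)=21
iteration 2: select J,U (d=6); attach at lengths (3, 3); label the merged cluster JU
  updated: d(A,JU)=25/2, d(E,JU)=19/2, d(JU,VY)=37/2
iteration 3: select E,JU (d=19/2); attach at lengths (19/4, 7/4); label the merged cluster EJU
  updated: d(A,EJU)=50/3, d(EJU,VY)=101/6
iteration 4: select A,EJU (d=50/3); attach at lengths (25/3, 43/12); label the merged cluster AEJU
  updated: d(AEJU,VY)=69/4
iteration 5: select AEJU,VY (d=69/4); attach at lengths (7/24, 61/8); label the merged cluster AEJUVY
final tree: ((A:25/3,(E:19/4,(J:3,U:3):7/4):43/12):7/24,(V:1,Y:1):61/8)
total length: 103/3

19/4,7/4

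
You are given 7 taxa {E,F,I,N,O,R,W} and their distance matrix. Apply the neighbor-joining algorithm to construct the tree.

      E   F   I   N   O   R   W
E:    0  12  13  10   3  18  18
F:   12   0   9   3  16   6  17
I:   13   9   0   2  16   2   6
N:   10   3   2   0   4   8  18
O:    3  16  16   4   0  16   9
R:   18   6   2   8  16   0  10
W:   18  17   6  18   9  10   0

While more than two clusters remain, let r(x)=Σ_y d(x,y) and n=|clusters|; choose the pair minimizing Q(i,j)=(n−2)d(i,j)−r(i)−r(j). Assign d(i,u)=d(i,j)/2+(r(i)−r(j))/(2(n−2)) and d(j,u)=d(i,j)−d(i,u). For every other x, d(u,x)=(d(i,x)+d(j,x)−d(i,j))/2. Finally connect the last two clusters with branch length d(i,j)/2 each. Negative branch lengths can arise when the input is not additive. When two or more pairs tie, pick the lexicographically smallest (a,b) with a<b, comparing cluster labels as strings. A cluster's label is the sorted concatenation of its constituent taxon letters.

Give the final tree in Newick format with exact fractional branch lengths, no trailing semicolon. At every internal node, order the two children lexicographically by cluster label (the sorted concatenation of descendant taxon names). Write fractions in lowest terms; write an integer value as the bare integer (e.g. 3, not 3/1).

step 1: merge (E,O) at d=3, Q=-123; branch lengths E→5/2, O→1/2; new cluster EO
  updated: d(EO,F)=25/2, d(EO,I)=13, d(EO,N)=11/2, d(EO,R)=31/2, d(EO,W)=12
step 2: merge (EO,W) at d=12, Q=-147/2; branch lengths EO→87/16, W→105/16; new cluster EOW
  updated: d(EOW,F)=35/4, d(EOW,I)=7/2, d(EOW,N)=23/4, d(EOW,R)=27/4
step 3: merge (F,N) at d=3, Q=-73/2; branch lengths F→17/6, N→1/6; new cluster FN
  updated: d(EOW,FN)=23/4, d(FN,I)=4, d(FN,R)=11/2
step 4: merge (EOW,FN) at d=23/4, Q=-79/4; branch lengths EOW→49/16, FN→43/16; new cluster EFNOW
  updated: d(EFNOW,I)=7/8, d(EFNOW,R)=13/4
step 5: merge (EFNOW,I) at d=7/8, Q=-49/8; branch lengths EFNOW→17/16, I→-3/16; new cluster EFINOW
  updated: d(EFINOW,R)=35/16
step 6: merge (EFINOW,R) at d=35/16; branch lengths EFINOW→35/32, R→35/32; new cluster EFINORW
final tree: (((((E:5/2,O:1/2):87/16,W:105/16):49/16,(F:17/6,N:1/6):43/16):17/16,I:-3/16):35/32,R:35/32)
total length: 429/16

(((((E:5/2,O:1/2):87/16,W:105/16):49/16,(F:17/6,N:1/6):43/16):17/16,I:-3/16):35/32,R:35/32)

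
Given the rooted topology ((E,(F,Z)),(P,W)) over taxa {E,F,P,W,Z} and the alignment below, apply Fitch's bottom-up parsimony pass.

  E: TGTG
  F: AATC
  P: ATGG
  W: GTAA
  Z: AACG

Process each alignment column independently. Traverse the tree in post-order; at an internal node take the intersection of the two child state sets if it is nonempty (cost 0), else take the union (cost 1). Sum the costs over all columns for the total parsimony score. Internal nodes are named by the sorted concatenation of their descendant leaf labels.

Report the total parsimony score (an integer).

9

[col 0] FZ: children F:{A}, Z:{A} ∩→ {A}; cost 0
[col 0] EFZ: children E:{T}, FZ:{A} ∪→ {A,T}; cost 1
[col 0] PW: children P:{A}, W:{G} ∪→ {A,G}; cost 1
[col 0] EFPWZ: children EFZ:{A,T}, PW:{A,G} ∩→ {A}; cost 0
[col 1] FZ: children F:{A}, Z:{A} ∩→ {A}; cost 0
[col 1] EFZ: children E:{G}, FZ:{A} ∪→ {A,G}; cost 1
[col 1] PW: children P:{T}, W:{T} ∩→ {T}; cost 0
[col 1] EFPWZ: children EFZ:{A,G}, PW:{T} ∪→ {A,G,T}; cost 1
[col 2] FZ: children F:{T}, Z:{C} ∪→ {C,T}; cost 1
[col 2] EFZ: children E:{T}, FZ:{C,T} ∩→ {T}; cost 0
[col 2] PW: children P:{G}, W:{A} ∪→ {A,G}; cost 1
[col 2] EFPWZ: children EFZ:{T}, PW:{A,G} ∪→ {A,G,T}; cost 1
[col 3] FZ: children F:{C}, Z:{G} ∪→ {C,G}; cost 1
[col 3] EFZ: children E:{G}, FZ:{C,G} ∩→ {G}; cost 0
[col 3] PW: children P:{G}, W:{A} ∪→ {A,G}; cost 1
[col 3] EFPWZ: children EFZ:{G}, PW:{A,G} ∩→ {G}; cost 0
per-site changes: [2, 2, 3, 2]; total = 9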